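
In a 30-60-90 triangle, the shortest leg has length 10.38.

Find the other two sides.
In a 30-60-90 triangle the sides are in ratio 1 : √3 : 2 (short leg : long leg : hypotenuse).
Long leg = 10.38·√3 ≈ 10.38·1.73205 ≈ 17.9787
Hypotenuse = 2·10.38 = 20.76

Long leg = 10.38√3 = 17.98, Hypotenuse = 20.76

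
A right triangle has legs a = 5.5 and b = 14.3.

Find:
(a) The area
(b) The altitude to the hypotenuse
(a) The legs are perpendicular, so Area = ½·a·b = ½·5.5·14.3 = ½·78.65 = 39.325
(b) Hypotenuse c = √(a² + b²) = √(30.25 + 204.49) = √234.74 ≈ 15.3212
    Area = ½·c·h_c  ⇒  h_c = 2·Area/c = 78.65/15.3212 ≈ 5.1334

Area = 39.325, h_c = 5.133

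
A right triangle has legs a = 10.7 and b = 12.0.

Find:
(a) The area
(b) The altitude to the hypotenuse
(a) The legs are perpendicular, so Area = ½·a·b = ½·10.7·12.0 = ½·128.4 = 64.2
(b) Hypotenuse c = √(a² + b²) = √(114.49 + 144) = √258.49 ≈ 16.0776
    Area = ½·c·h_c  ⇒  h_c = 2·Area/c = 128.4/16.0776 ≈ 7.98625

Area = 64.2, h_c = 7.986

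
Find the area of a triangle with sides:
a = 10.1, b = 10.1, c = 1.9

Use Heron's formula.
s = (10.1 + 10.1 + 1.9)/2 = 22.1/2 = 11.05
s − a = 0.95, s − b = 0.95, s − c = 9.15
s(s−a)(s−b)(s−c) = 11.05·0.95·0.95·9.15 ≈ 91.2495
Area = √91.2495 ≈ 9.55246

Area = 9.552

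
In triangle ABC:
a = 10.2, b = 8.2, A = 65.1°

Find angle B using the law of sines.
a/sin(A) = b/sin(B)  ⇒  sin(B) = b·sin(A)/a = 8.2·sin(65.1°)/10.2
sin(65.1°) ≈ 0.907044
sin(B) ≈ 8.2·0.907044/10.2 ≈ 7.43776/10.2 ≈ 0.729192
B = arcsin(0.729192) ≈ 46.8187°
(Since b ≤ a we need B ≤ A, so the obtuse alternative 180° − 46.8187° ≈ 133.181° is rejected.)

B = 46.82°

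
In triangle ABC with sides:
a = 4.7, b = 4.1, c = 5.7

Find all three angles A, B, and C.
Law of cosines for each angle (a² = 22.09, b² = 16.81, c² = 32.49):
cos(A) = (b² + c² − a²)/(2bc) = (16.81 + 32.49 − 22.09)/(2·4.1·5.7) = 27.21/46.74 ≈ 0.582157  ⇒  A ≈ 54.3976°
cos(B) = (a² + c² − b²)/(2ac) = (22.09 + 32.49 − 16.81)/(2·4.7·5.7) = 37.77/53.58 ≈ 0.704927  ⇒  B ≈ 45.1763°
cos(C) = (a² + b² − c²)/(2ab) = (22.09 + 16.81 − 32.49)/(2·4.7·4.1) = 6.41/38.54 ≈ 0.166321  ⇒  C ≈ 80.426°
Check: A + B + C ≈ 180°

A = 54.4°, B = 45.18°, C = 80.43°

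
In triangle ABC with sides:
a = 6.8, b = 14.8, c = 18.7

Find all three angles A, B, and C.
Law of cosines for each angle (a² = 46.24, b² = 219.04, c² = 349.69):
cos(A) = (b² + c² − a²)/(2bc) = (219.04 + 349.69 − 46.24)/(2·14.8·18.7) = 522.49/553.52 ≈ 0.943941  ⇒  A ≈ 19.2758°
cos(B) = (a² + c² − b²)/(2ac) = (46.24 + 349.69 − 219.04)/(2·6.8·18.7) = 176.89/254.32 ≈ 0.695541  ⇒  B ≈ 45.9297°
cos(C) = (a² + b² − c²)/(2ab) = (46.24 + 219.04 − 349.69)/(2·6.8·14.8) = -84.41/201.28 ≈ -0.419366  ⇒  C ≈ 114.795°
Check: A + B + C ≈ 180°

A = 19.28°, B = 45.93°, C = 114.8°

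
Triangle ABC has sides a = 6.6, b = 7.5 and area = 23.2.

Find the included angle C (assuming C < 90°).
Area = ½·a·b·sin(C)  ⇒  sin(C) = 2·Area/(a·b) = 2·23.2/(6.6·7.5) = 46.4/49.5 ≈ 0.937374
C = arcsin(0.937374) ≈ 69.6151° (taking the acute solution since C < 90°)

C = 69.62°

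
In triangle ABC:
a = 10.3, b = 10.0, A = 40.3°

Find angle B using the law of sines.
a/sin(A) = b/sin(B)  ⇒  sin(B) = b·sin(A)/a = 10.0·sin(40.3°)/10.3
sin(40.3°) ≈ 0.64679
sin(B) ≈ 10.0·0.64679/10.3 ≈ 6.4679/10.3 ≈ 0.627951
B = arcsin(0.627951) ≈ 38.8991°
(Since b ≤ a we need B ≤ A, so the obtuse alternative 180° − 38.8991° ≈ 141.101° is rejected.)

B = 38.9°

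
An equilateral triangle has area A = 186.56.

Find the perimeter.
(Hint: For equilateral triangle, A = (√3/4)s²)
A = (√3/4)s²  ⇒  s² = 4A/√3 = 4·186.56/√3 = 746.24/1.73205 ≈ 430.842
s ≈ √430.842 ≈ 20.7567
Perimeter = 3s ≈ 3·20.7567 ≈ 62.2702

Perimeter = 62.27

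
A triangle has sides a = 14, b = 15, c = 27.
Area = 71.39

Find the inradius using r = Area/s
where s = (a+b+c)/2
s = (14 + 15 + 27)/2 = 56/2 = 28
r = Area/s = 71.39/28 ≈ 2.54964

r = 2.55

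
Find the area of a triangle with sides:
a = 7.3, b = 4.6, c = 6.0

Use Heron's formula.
s = (7.3 + 4.6 + 6.0)/2 = 17.9/2 = 8.95
s − a = 1.65, s − b = 4.35, s − c = 2.95
s(s−a)(s−b)(s−c) = 8.95·1.65·4.35·2.95 ≈ 189.504
Area = √189.504 ≈ 13.766

Area = 13.77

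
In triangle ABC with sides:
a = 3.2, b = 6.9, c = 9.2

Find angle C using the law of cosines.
c² = a² + b² − 2ab·cos(C)  ⇒  cos(C) = (a² + b² − c²)/(2ab)
cos(C) = (3.2² + 6.9² − 9.2²)/(2·3.2·6.9) = (10.24 + 47.61 − 84.64)/44.16 = -26.79/44.16 ≈ -0.606658
C = arccos(-0.606658) ≈ 127.348°

C = 127.3°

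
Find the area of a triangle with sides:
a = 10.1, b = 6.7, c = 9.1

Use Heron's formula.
s = (10.1 + 6.7 + 9.1)/2 = 25.9/2 = 12.95
s − a = 2.85, s − b = 6.25, s − c = 3.85
s(s−a)(s−b)(s−c) = 12.95·2.85·6.25·3.85 ≈ 888.087
Area = √888.087 ≈ 29.8008

Area = 29.8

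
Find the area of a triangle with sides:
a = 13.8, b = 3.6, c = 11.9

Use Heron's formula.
s = (13.8 + 3.6 + 11.9)/2 = 29.3/2 = 14.65
s − a = 0.85, s − b = 11.05, s − c = 2.75
s(s−a)(s−b)(s−c) = 14.65·0.85·11.05·2.75 ≈ 378.4
Area = √378.4 ≈ 19.4525

Area = 19.45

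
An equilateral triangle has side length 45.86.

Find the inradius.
r = Area/s with s the semi-perimeter.
Area = (√3/4)·45.86² = (√3/4)·2103.1396 ≈ 0.433013·2103.1396 ≈ 910.686
s = 3·45.86/2 = 68.79
r ≈ 910.686/68.79 ≈ 13.2386
(Equivalently r = side/(2√3) = 45.86/3.4641 ≈ 13.2386.)

r = 13.24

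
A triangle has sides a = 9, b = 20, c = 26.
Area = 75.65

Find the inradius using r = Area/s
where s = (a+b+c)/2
s = (9 + 20 + 26)/2 = 55/2 = 27.5
r = Area/s = 75.65/27.5 ≈ 2.75091

r = 2.751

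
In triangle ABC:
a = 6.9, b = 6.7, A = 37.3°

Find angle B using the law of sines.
a/sin(A) = b/sin(B)  ⇒  sin(B) = b·sin(A)/a = 6.7·sin(37.3°)/6.9
sin(37.3°) ≈ 0.605988
sin(B) ≈ 6.7·0.605988/6.9 ≈ 4.06012/6.9 ≈ 0.588424
B = arcsin(0.588424) ≈ 36.0452°
(Since b ≤ a we need B ≤ A, so the obtuse alternative 180° − 36.0452° ≈ 143.955° is rejected.)

B = 36.05°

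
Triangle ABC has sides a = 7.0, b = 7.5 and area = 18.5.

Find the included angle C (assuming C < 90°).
Area = ½·a·b·sin(C)  ⇒  sin(C) = 2·Area/(a·b) = 2·18.5/(7.0·7.5) = 37/52.5 ≈ 0.704762
C = arcsin(0.704762) ≈ 44.8103° (taking the acute solution since C < 90°)

C = 44.81°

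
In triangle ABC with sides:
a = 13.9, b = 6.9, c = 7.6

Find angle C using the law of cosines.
c² = a² + b² − 2ab·cos(C)  ⇒  cos(C) = (a² + b² − c²)/(2ab)
cos(C) = (13.9² + 6.9² − 7.6²)/(2·13.9·6.9) = (193.21 + 47.61 − 57.76)/191.82 = 183.06/191.82 ≈ 0.954332
C = arccos(0.954332) ≈ 17.3824°

C = 17.38°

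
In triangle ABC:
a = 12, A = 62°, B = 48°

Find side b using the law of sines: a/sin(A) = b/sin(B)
a/sin(A) = b/sin(B)  ⇒  b = a·sin(B)/sin(A) = 12·sin(48°)/sin(62°)
sin(48°) ≈ 0.743145, sin(62°) ≈ 0.882948
b ≈ 12·0.743145/0.882948 ≈ 8.91774/0.882948 ≈ 10.1

b = 10.1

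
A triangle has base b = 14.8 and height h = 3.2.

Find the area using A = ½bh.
A = ½·b·h = ½·14.8·3.2 = ½·47.36 = 23.68

Area = 23.68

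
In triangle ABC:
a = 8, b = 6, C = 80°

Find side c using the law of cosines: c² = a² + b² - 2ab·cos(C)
c² = 8² + 6² − 2·8·6·cos(80°)
cos(80°) ≈ 0.173648
c² ≈ 64 + 36 − 96·(0.173648) ≈ 100 − 16.6702 ≈ 83.3298
c ≈ √83.3298 ≈ 9.12851

c = 9.129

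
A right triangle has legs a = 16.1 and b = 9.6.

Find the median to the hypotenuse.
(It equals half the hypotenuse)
Hypotenuse c = √(a² + b²) = √(259.21 + 92.16) = √351.37 ≈ 18.7449
Median to hypotenuse = c/2 ≈ 18.7449/2 ≈ 9.37243

Median = 9.372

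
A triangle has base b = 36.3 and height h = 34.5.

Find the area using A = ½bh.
A = ½·b·h = ½·36.3·34.5 = ½·1252.35 = 626.175

Area = 626.175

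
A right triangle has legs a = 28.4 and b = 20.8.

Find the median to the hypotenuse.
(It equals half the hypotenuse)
Hypotenuse c = √(a² + b²) = √(806.56 + 432.64) = √1239.2 ≈ 35.2023
Median to hypotenuse = c/2 ≈ 35.2023/2 ≈ 17.6011

Median = 17.6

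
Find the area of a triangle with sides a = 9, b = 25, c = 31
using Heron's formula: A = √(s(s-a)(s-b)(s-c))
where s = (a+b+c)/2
s = (9 + 25 + 31)/2 = 65/2 = 32.5
s − a = 23.5, s − b = 7.5, s − c = 1.5
s(s−a)(s−b)(s−c) = 32.5·23.5·7.5·1.5 = 8592.1875
Area = √8592.1875 ≈ 92.6941

s = 32.5, Area = 92.69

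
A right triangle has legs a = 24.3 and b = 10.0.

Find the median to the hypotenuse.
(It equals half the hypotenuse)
Hypotenuse c = √(a² + b²) = √(590.49 + 100) = √690.49 ≈ 26.2772
Median to hypotenuse = c/2 ≈ 26.2772/2 ≈ 13.1386

Median = 13.14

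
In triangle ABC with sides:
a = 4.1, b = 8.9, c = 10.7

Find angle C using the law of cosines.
c² = a² + b² − 2ab·cos(C)  ⇒  cos(C) = (a² + b² − c²)/(2ab)
cos(C) = (4.1² + 8.9² − 10.7²)/(2·4.1·8.9) = (16.81 + 79.21 − 114.49)/72.98 = -18.47/72.98 ≈ -0.253083
C = arccos(-0.253083) ≈ 104.66°

C = 104.7°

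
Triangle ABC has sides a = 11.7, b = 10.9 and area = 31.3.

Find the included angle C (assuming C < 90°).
Area = ½·a·b·sin(C)  ⇒  sin(C) = 2·Area/(a·b) = 2·31.3/(11.7·10.9) = 62.6/127.53 ≈ 0.490865
C = arcsin(0.490865) ≈ 29.3974° (taking the acute solution since C < 90°)

C = 29.4°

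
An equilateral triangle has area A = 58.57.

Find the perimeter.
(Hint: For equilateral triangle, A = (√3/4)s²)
A = (√3/4)s²  ⇒  s² = 4A/√3 = 4·58.57/√3 = 234.28/1.73205 ≈ 135.262
s ≈ √135.262 ≈ 11.6302
Perimeter = 3s ≈ 3·11.6302 ≈ 34.8906

Perimeter = 34.89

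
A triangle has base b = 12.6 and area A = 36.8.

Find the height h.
A = ½·b·h  ⇒  h = 2A/b = 2·36.8/12.6 = 73.6/12.6 ≈ 5.84127

h = 5.841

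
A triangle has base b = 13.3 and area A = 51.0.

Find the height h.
A = ½·b·h  ⇒  h = 2A/b = 2·51.0/13.3 = 102/13.3 ≈ 7.66917

h = 7.669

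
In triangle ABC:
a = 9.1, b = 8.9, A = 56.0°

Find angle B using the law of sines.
a/sin(A) = b/sin(B)  ⇒  sin(B) = b·sin(A)/a = 8.9·sin(56.0°)/9.1
sin(56.0°) ≈ 0.829038
sin(B) ≈ 8.9·0.829038/9.1 ≈ 7.37843/9.1 ≈ 0.810817
B = arcsin(0.810817) ≈ 54.1758°
(Since b ≤ a we need B ≤ A, so the obtuse alternative 180° − 54.1758° ≈ 125.824° is rejected.)

B = 54.18°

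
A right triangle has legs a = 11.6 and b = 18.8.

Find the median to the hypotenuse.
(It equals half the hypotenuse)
Hypotenuse c = √(a² + b²) = √(134.56 + 353.44) = √488 ≈ 22.0907
Median to hypotenuse = c/2 ≈ 22.0907/2 ≈ 11.0454

Median = 11.05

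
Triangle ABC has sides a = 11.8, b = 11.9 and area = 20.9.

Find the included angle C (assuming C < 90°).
Area = ½·a·b·sin(C)  ⇒  sin(C) = 2·Area/(a·b) = 2·20.9/(11.8·11.9) = 41.8/140.42 ≈ 0.297678
C = arcsin(0.297678) ≈ 17.3182° (taking the acute solution since C < 90°)

C = 17.32°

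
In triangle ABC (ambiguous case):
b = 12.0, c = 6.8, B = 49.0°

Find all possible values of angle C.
b/sin(B) = c/sin(C)  ⇒  sin(C) = c·sin(B)/b = 6.8·sin(49.0°)/12.0
sin(49.0°) ≈ 0.75471
sin(C) ≈ 6.8·0.75471/12.0 ≈ 5.13203/12.0 ≈ 0.427669
Candidate 1: C₁ = arcsin(0.427669) ≈ 25.3197°  →  A = 180° − 49.0° − 25.3197° ≈ 105.68° > 0, valid
Candidate 2: C₂ = 180° − C₁ ≈ 154.68°  →  A = 180° − 49.0° − 154.68° ≈ -23.6803° ≤ 0, not a valid triangle

C = 25.32° (one solution)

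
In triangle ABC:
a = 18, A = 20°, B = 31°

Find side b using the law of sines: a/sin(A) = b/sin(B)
a/sin(A) = b/sin(B)  ⇒  b = a·sin(B)/sin(A) = 18·sin(31°)/sin(20°)
sin(31°) ≈ 0.515038, sin(20°) ≈ 0.34202
b ≈ 18·0.515038/0.34202 ≈ 9.27069/0.34202 ≈ 27.1057

b = 27.11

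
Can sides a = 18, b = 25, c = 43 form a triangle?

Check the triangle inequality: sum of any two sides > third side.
a + b vs c: 18 + 25 = 43 ≤ 43  ✗
a + c vs b: 18 + 43 = 61 > 25  ✓
b + c vs a: 25 + 43 = 68 > 18  ✓

No: 18 + 25 = 43 is not > 43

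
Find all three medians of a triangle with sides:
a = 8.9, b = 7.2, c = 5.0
Median formula: m_a = ½√(2b² + 2c² − a²) (and cyclically). a² = 79.21, b² = 51.84, c² = 25.
m_a = ½√(2·51.84 + 2·25 − 79.21) = ½√74.47 ≈ ½·8.6296 ≈ 4.3148
m_b = ½√(2·79.21 + 2·25 − 51.84) = ½√156.58 ≈ ½·12.5132 ≈ 6.2566
m_c = ½√(2·79.21 + 2·51.84 − 25) = ½√237.1 ≈ ½·15.3981 ≈ 7.69903

m_a = 4.315, m_b = 6.257, m_c = 7.699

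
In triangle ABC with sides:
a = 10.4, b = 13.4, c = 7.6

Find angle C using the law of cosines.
c² = a² + b² − 2ab·cos(C)  ⇒  cos(C) = (a² + b² − c²)/(2ab)
cos(C) = (10.4² + 13.4² − 7.6²)/(2·10.4·13.4) = (108.16 + 179.56 − 57.76)/278.72 = 229.96/278.72 ≈ 0.825057
C = arccos(0.825057) ≈ 34.4057°

C = 34.41°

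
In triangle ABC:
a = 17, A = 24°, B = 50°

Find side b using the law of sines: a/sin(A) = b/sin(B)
a/sin(A) = b/sin(B)  ⇒  b = a·sin(B)/sin(A) = 17·sin(50°)/sin(24°)
sin(50°) ≈ 0.766044, sin(24°) ≈ 0.406737
b ≈ 17·0.766044/0.406737 ≈ 13.0228/0.406737 ≈ 32.0177

b = 32.02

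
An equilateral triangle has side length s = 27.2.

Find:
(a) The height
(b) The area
(a) The height splits the triangle into two 30-60-90 halves: h = s·√3/2 = 27.2·1.73205/2 ≈ 47.1118/2 ≈ 23.5559
(b) Area = (√3/4)·s² = (√3/4)·27.2² = (√3/4)·739.84 ≈ 0.433013·739.84 ≈ 320.36

Height = 23.56, Area = 320.4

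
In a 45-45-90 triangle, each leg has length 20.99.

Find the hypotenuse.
In a 45-45-90 triangle the sides are in ratio 1 : 1 : √2, so hypotenuse = leg·√2.
Hypotenuse = 20.99·√2 ≈ 20.99·1.41421 ≈ 29.6843

Hypotenuse = 20.99√2 = 29.68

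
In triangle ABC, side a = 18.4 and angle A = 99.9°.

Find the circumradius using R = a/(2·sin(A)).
R = a/(2·sin(A)) = 18.4/(2·sin(99.9°))
sin(99.9°) ≈ 0.985109
R ≈ 18.4/(2·0.985109) = 18.4/1.97022 ≈ 9.33906

R = 9.339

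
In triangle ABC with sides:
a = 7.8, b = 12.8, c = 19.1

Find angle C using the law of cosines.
c² = a² + b² − 2ab·cos(C)  ⇒  cos(C) = (a² + b² − c²)/(2ab)
cos(C) = (7.8² + 12.8² − 19.1²)/(2·7.8·12.8) = (60.84 + 163.84 − 364.81)/199.68 = -140.13/199.68 ≈ -0.701773
C = arccos(-0.701773) ≈ 134.569°

C = 134.6°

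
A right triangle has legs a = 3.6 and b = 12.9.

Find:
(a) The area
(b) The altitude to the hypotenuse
(a) The legs are perpendicular, so Area = ½·a·b = ½·3.6·12.9 = ½·46.44 = 23.22
(b) Hypotenuse c = √(a² + b²) = √(12.96 + 166.41) = √179.37 ≈ 13.3929
    Area = ½·c·h_c  ⇒  h_c = 2·Area/c = 46.44/13.3929 ≈ 3.46751

Area = 23.22, h_c = 3.468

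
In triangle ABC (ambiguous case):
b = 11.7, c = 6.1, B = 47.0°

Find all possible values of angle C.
b/sin(B) = c/sin(C)  ⇒  sin(C) = c·sin(B)/b = 6.1·sin(47.0°)/11.7
sin(47.0°) ≈ 0.731354
sin(C) ≈ 6.1·0.731354/11.7 ≈ 4.46126/11.7 ≈ 0.381304
Candidate 1: C₁ = arcsin(0.381304) ≈ 22.4145°  →  A = 180° − 47.0° − 22.4145° ≈ 110.586° > 0, valid
Candidate 2: C₂ = 180° − C₁ ≈ 157.586°  →  A = 180° − 47.0° − 157.586° ≈ -24.5855° ≤ 0, not a valid triangle

C = 22.41° (one solution)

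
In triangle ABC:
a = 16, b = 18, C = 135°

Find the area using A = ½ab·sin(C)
A = ½·a·b·sin(C) = ½·16·18·sin(135°)
sin(135°) ≈ 0.707107
A ≈ ½·288·0.707107 = 144·0.707107 ≈ 101.823

Area = 101.8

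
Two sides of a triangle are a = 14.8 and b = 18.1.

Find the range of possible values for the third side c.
Triangle inequality: |a − b| < c < a + b
|a − b| = |14.8 − 18.1| = 3.3
a + b = 14.8 + 18.1 = 32.9

3.3 < c < 32.9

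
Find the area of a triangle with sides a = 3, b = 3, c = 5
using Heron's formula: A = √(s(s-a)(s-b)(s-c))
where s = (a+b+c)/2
s = (3 + 3 + 5)/2 = 11/2 = 5.5
s − a = 2.5, s − b = 2.5, s − c = 0.5
s(s−a)(s−b)(s−c) = 5.5·2.5·2.5·0.5 = 17.1875
Area = √17.1875 ≈ 4.14578

s = 5.5, Area = 4.146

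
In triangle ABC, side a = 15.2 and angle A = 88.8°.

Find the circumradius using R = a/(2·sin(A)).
R = a/(2·sin(A)) = 15.2/(2·sin(88.8°))
sin(88.8°) ≈ 0.999781
R ≈ 15.2/(2·0.999781) = 15.2/1.99956 ≈ 7.60167

R = 7.602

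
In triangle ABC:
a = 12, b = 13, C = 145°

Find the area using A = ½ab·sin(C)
A = ½·a·b·sin(C) = ½·12·13·sin(145°)
sin(145°) ≈ 0.573576
A ≈ ½·156·0.573576 = 78·0.573576 ≈ 44.739

Area = 44.74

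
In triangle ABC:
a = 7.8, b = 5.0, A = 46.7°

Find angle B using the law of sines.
a/sin(A) = b/sin(B)  ⇒  sin(B) = b·sin(A)/a = 5.0·sin(46.7°)/7.8
sin(46.7°) ≈ 0.727773
sin(B) ≈ 5.0·0.727773/7.8 ≈ 3.63886/7.8 ≈ 0.466521
B = arcsin(0.466521) ≈ 27.8087°
(Since b ≤ a we need B ≤ A, so the obtuse alternative 180° − 27.8087° ≈ 152.191° is rejected.)

B = 27.81°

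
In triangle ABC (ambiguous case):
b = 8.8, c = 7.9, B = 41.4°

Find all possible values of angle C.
b/sin(B) = c/sin(C)  ⇒  sin(C) = c·sin(B)/b = 7.9·sin(41.4°)/8.8
sin(41.4°) ≈ 0.661312
sin(C) ≈ 7.9·0.661312/8.8 ≈ 5.22436/8.8 ≈ 0.593678
Candidate 1: C₁ = arcsin(0.593678) ≈ 36.4184°  →  A = 180° − 41.4° − 36.4184° ≈ 102.182° > 0, valid
Candidate 2: C₂ = 180° − C₁ ≈ 143.582°  →  A = 180° − 41.4° − 143.582° ≈ -4.9816° ≤ 0, not a valid triangle

C = 36.42° (one solution)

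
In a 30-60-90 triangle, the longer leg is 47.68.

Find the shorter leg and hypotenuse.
In a 30-60-90 triangle the sides are in ratio 1 : √3 : 2, so short leg = long leg/√3 and hypotenuse = 2·(short leg).
Short leg = 47.68/√3 ≈ 47.68/1.73205 ≈ 27.5281
Hypotenuse = 2·27.5281 ≈ 55.0561

Short leg = 27.53, Hypotenuse = 55.06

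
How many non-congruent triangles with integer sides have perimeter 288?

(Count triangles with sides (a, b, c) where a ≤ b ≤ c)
Let a ≤ b ≤ c with a + b + c = 288. The only binding inequality is a + b > c, i.e. 288 − c > c, so c < 288/2; and c ≥ 288/3 since c is the largest side.
So 96 ≤ c ≤ 143. For each c, b runs from ⌈(288 − c)/2⌉ up to c (then a = 288 − b − c satisfies 1 ≤ a ≤ b automatically), giving c − ⌈(288 − c)/2⌉ + 1 choices.
Summing over c: 1 + 2 + 4 + 5 + … + 70 + 71  (48 terms, c = 96, …, 143) = 1728
Check (closed form: nearest integer to p²/48 for even p, (p+3)²/48 for odd p): 288²/48 = 82944/48 ≈ 1728.00 → 1728

1728 triangles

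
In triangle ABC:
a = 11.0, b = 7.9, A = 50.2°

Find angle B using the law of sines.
a/sin(A) = b/sin(B)  ⇒  sin(B) = b·sin(A)/a = 7.9·sin(50.2°)/11.0
sin(50.2°) ≈ 0.768284
sin(B) ≈ 7.9·0.768284/11.0 ≈ 6.06944/11.0 ≈ 0.551767
B = arcsin(0.551767) ≈ 33.4883°
(Since b ≤ a we need B ≤ A, so the obtuse alternative 180° − 33.4883° ≈ 146.512° is rejected.)

B = 33.49°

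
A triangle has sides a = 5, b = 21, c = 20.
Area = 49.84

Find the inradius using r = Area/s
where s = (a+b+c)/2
s = (5 + 21 + 20)/2 = 46/2 = 23
r = Area/s = 49.84/23 ≈ 2.16696

r = 2.167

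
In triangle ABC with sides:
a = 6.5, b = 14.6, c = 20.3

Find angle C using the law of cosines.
c² = a² + b² − 2ab·cos(C)  ⇒  cos(C) = (a² + b² − c²)/(2ab)
cos(C) = (6.5² + 14.6² − 20.3²)/(2·6.5·14.6) = (42.25 + 213.16 − 412.09)/189.8 = -156.68/189.8 ≈ -0.825501
C = arccos(-0.825501) ≈ 145.639°

C = 145.6°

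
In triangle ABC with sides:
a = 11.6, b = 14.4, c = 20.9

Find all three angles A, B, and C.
Law of cosines for each angle (a² = 134.56, b² = 207.36, c² = 436.81):
cos(A) = (b² + c² − a²)/(2bc) = (207.36 + 436.81 − 134.56)/(2·14.4·20.9) = 509.61/601.92 ≈ 0.846641  ⇒  A ≈ 32.1518°
cos(B) = (a² + c² − b²)/(2ac) = (134.56 + 436.81 − 207.36)/(2·11.6·20.9) = 364.01/484.88 ≈ 0.750722  ⇒  B ≈ 41.3471°
cos(C) = (a² + b² − c²)/(2ab) = (134.56 + 207.36 − 436.81)/(2·11.6·14.4) = -94.89/334.08 ≈ -0.284034  ⇒  C ≈ 106.501°
Check: A + B + C ≈ 180°

A = 32.15°, B = 41.35°, C = 106.5°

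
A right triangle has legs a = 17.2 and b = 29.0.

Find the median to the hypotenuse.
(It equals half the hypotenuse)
Hypotenuse c = √(a² + b²) = √(295.84 + 841) = √1136.84 ≈ 33.7171
Median to hypotenuse = c/2 ≈ 33.7171/2 ≈ 16.8585

Median = 16.86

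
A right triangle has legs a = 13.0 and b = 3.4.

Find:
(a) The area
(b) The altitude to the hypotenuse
(a) The legs are perpendicular, so Area = ½·a·b = ½·13.0·3.4 = ½·44.2 = 22.1
(b) Hypotenuse c = √(a² + b²) = √(169 + 11.56) = √180.56 ≈ 13.4373
    Area = ½·c·h_c  ⇒  h_c = 2·Area/c = 44.2/13.4373 ≈ 3.28936

Area = 22.1, h_c = 3.289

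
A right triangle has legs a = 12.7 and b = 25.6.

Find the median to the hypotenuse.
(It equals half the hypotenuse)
Hypotenuse c = √(a² + b²) = √(161.29 + 655.36) = √816.65 ≈ 28.5771
Median to hypotenuse = c/2 ≈ 28.5771/2 ≈ 14.2885

Median = 14.29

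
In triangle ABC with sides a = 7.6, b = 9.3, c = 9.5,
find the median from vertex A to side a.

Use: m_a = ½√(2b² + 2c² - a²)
m_a = ½√(2·9.3² + 2·9.5² − 7.6²) = ½√(2·86.49 + 2·90.25 − 57.76) = ½√(172.98 + 180.5 − 57.76) = ½√295.72
√295.72 ≈ 17.1965, so m_a ≈ 8.59826

m_a = 8.598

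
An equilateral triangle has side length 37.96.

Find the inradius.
r = Area/s with s the semi-perimeter.
Area = (√3/4)·37.96² = (√3/4)·1440.9616 ≈ 0.433013·1440.9616 ≈ 623.955
s = 3·37.96/2 = 56.94
r ≈ 623.955/56.94 ≈ 10.9581
(Equivalently r = side/(2√3) = 37.96/3.4641 ≈ 10.9581.)

r = 10.96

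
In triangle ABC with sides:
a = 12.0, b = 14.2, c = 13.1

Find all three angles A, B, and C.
Law of cosines for each angle (a² = 144, b² = 201.64, c² = 171.61):
cos(A) = (b² + c² − a²)/(2bc) = (201.64 + 171.61 − 144)/(2·14.2·13.1) = 229.25/372.04 ≈ 0.616197  ⇒  A ≈ 51.961°
cos(B) = (a² + c² − b²)/(2ac) = (144 + 171.61 − 201.64)/(2·12.0·13.1) = 113.97/314.4 ≈ 0.3625  ⇒  B ≈ 68.7462°
cos(C) = (a² + b² − c²)/(2ab) = (144 + 201.64 − 171.61)/(2·12.0·14.2) = 174.03/340.8 ≈ 0.510651  ⇒  C ≈ 59.2928°
Check: A + B + C ≈ 180°

A = 51.96°, B = 68.75°, C = 59.29°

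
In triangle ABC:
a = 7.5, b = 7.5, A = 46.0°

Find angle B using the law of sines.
a/sin(A) = b/sin(B)  ⇒  sin(B) = b·sin(A)/a = 7.5·sin(46.0°)/7.5
sin(46.0°) ≈ 0.71934
sin(B) ≈ 7.5·0.71934/7.5 ≈ 5.39505/7.5 ≈ 0.71934
B = arcsin(0.71934) ≈ 46°
(Since b ≤ a we need B ≤ A, so the obtuse alternative 180° − 46° ≈ 134° is rejected.)

B = 46°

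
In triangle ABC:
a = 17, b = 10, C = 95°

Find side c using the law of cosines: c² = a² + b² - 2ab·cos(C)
c² = 17² + 10² − 2·17·10·cos(95°)
cos(95°) ≈ -0.0871557
c² ≈ 289 + 100 − 340·(-0.0871557) ≈ 389 + 29.633 ≈ 418.633
c ≈ √418.633 ≈ 20.4605

c = 20.46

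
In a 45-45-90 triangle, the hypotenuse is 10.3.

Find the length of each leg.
In a 45-45-90 triangle hypotenuse = leg·√2, so leg = hypotenuse/√2.
Leg = 10.3/√2 ≈ 10.3/1.41421 ≈ 7.2832

Each leg = 7.283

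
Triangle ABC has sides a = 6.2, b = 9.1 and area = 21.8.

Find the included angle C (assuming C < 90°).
Area = ½·a·b·sin(C)  ⇒  sin(C) = 2·Area/(a·b) = 2·21.8/(6.2·9.1) = 43.6/56.42 ≈ 0.772776
C = arcsin(0.772776) ≈ 50.6038° (taking the acute solution since C < 90°)

C = 50.6°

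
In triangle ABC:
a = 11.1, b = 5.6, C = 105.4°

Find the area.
Two sides and the included angle (SAS): A = ½·a·b·sin(C) = ½·11.1·5.6·sin(105.4°)
sin(105.4°) ≈ 0.964095
A ≈ ½·62.16·0.964095 = 31.08·0.964095 ≈ 29.9641

Area = 29.96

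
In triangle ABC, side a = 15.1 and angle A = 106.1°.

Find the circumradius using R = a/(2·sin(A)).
R = a/(2·sin(A)) = 15.1/(2·sin(106.1°))
sin(106.1°) ≈ 0.960779
R ≈ 15.1/(2·0.960779) = 15.1/1.92156 ≈ 7.85821

R = 7.858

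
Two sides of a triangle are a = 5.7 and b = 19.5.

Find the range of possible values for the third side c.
Triangle inequality: |a − b| < c < a + b
|a − b| = |5.7 − 19.5| = 13.8
a + b = 5.7 + 19.5 = 25.2

13.8 < c < 25.2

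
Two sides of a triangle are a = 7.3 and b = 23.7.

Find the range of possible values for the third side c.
Triangle inequality: |a − b| < c < a + b
|a − b| = |7.3 − 23.7| = 16.4
a + b = 7.3 + 23.7 = 31

16.4 < c < 31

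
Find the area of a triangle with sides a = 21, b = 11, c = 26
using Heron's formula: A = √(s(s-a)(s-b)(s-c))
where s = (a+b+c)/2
s = (21 + 11 + 26)/2 = 58/2 = 29
s − a = 8, s − b = 18, s − c = 3
s(s−a)(s−b)(s−c) = 29·8·18·3 = 12528
Area = √12528 ≈ 111.929

s = 29.0, Area = 111.9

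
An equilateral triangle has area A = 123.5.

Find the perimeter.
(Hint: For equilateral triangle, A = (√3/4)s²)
A = (√3/4)s²  ⇒  s² = 4A/√3 = 4·123.5/√3 = 494/1.73205 ≈ 285.211
s ≈ √285.211 ≈ 16.8882
Perimeter = 3s ≈ 3·16.8882 ≈ 50.6646

Perimeter = 50.66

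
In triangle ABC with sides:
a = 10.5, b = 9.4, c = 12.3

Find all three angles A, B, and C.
Law of cosines for each angle (a² = 110.25, b² = 88.36, c² = 151.29):
cos(A) = (b² + c² − a²)/(2bc) = (88.36 + 151.29 − 110.25)/(2·9.4·12.3) = 129.4/231.24 ≈ 0.559592  ⇒  A ≈ 55.9724°
cos(B) = (a² + c² − b²)/(2ac) = (110.25 + 151.29 − 88.36)/(2·10.5·12.3) = 173.18/258.3 ≈ 0.670461  ⇒  B ≈ 47.8974°
cos(C) = (a² + b² − c²)/(2ab) = (110.25 + 88.36 − 151.29)/(2·10.5·9.4) = 47.32/197.4 ≈ 0.239716  ⇒  C ≈ 76.1302°
Check: A + B + C ≈ 180°

A = 55.97°, B = 47.9°, C = 76.13°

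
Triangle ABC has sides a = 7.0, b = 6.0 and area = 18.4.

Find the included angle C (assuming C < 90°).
Area = ½·a·b·sin(C)  ⇒  sin(C) = 2·Area/(a·b) = 2·18.4/(7.0·6.0) = 36.8/42 ≈ 0.87619
C = arcsin(0.87619) ≈ 61.1862° (taking the acute solution since C < 90°)

C = 61.19°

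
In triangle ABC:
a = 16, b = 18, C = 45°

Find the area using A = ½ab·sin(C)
A = ½·a·b·sin(C) = ½·16·18·sin(45°)
sin(45°) ≈ 0.707107
A ≈ ½·288·0.707107 = 144·0.707107 ≈ 101.823

Area = 101.8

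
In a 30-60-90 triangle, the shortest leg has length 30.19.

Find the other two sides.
In a 30-60-90 triangle the sides are in ratio 1 : √3 : 2 (short leg : long leg : hypotenuse).
Long leg = 30.19·√3 ≈ 30.19·1.73205 ≈ 52.2906
Hypotenuse = 2·30.19 = 60.38

Long leg = 30.19√3 = 52.29, Hypotenuse = 60.38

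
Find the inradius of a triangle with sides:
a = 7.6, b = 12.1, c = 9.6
r = Area/s where s is the semi-perimeter.
s = (7.6 + 12.1 + 9.6)/2 = 29.3/2 = 14.65
Area = √(s(s−a)(s−b)(s−c)) = √(14.65·7.05·2.55·5.05) ≈ √1330.02 ≈ 36.4694
r ≈ 36.4694/14.65 ≈ 2.48938

r = 2.489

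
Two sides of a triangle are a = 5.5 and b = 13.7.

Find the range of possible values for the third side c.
Triangle inequality: |a − b| < c < a + b
|a − b| = |5.5 − 13.7| = 8.2
a + b = 5.5 + 13.7 = 19.2

8.2 < c < 19.2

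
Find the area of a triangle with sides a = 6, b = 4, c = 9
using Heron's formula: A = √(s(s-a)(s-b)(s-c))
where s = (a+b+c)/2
s = (6 + 4 + 9)/2 = 19/2 = 9.5
s − a = 3.5, s − b = 5.5, s − c = 0.5
s(s−a)(s−b)(s−c) = 9.5·3.5·5.5·0.5 = 91.4375
Area = √91.4375 ≈ 9.5623

s = 9.5, Area = 9.562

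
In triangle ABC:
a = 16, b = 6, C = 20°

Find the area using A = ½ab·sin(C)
A = ½·a·b·sin(C) = ½·16·6·sin(20°)
sin(20°) ≈ 0.34202
A ≈ ½·96·0.34202 = 48·0.34202 ≈ 16.417

Area = 16.42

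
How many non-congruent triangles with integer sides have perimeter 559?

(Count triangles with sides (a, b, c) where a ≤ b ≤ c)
Let a ≤ b ≤ c with a + b + c = 559. The only binding inequality is a + b > c, i.e. 559 − c > c, so c < 559/2; and c ≥ 559/3 since c is the largest side.
So 187 ≤ c ≤ 279. For each c, b runs from ⌈(559 − c)/2⌉ up to c (then a = 559 − b − c satisfies 1 ≤ a ≤ b automatically), giving c − ⌈(559 − c)/2⌉ + 1 choices.
Summing over c: 2 + 3 + 5 + 6 + … + 138 + 140  (93 terms, c = 187, …, 279) = 6580
Check (closed form: nearest integer to p²/48 for even p, (p+3)²/48 for odd p): (559+3)²/48 = 562²/48 = 315844/48 ≈ 6580.08 → 6580

6580 triangles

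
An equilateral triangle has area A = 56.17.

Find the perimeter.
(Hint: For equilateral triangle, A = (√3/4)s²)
A = (√3/4)s²  ⇒  s² = 4A/√3 = 4·56.17/√3 = 224.68/1.73205 ≈ 129.719
s ≈ √129.719 ≈ 11.3894
Perimeter = 3s ≈ 3·11.3894 ≈ 34.1683

Perimeter = 34.17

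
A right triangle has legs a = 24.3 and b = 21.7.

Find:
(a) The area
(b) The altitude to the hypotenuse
(a) The legs are perpendicular, so Area = ½·a·b = ½·24.3·21.7 = ½·527.31 = 263.655
(b) Hypotenuse c = √(a² + b²) = √(590.49 + 470.89) = √1061.38 ≈ 32.5788
    Area = ½·c·h_c  ⇒  h_c = 2·Area/c = 527.31/32.5788 ≈ 16.1857

Area = 263.655, h_c = 16.19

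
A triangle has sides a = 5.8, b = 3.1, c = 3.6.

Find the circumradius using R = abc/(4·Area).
First find the area with Heron's formula.
s = (5.8 + 3.1 + 3.6)/2 = 6.25
Area = √(s(s−a)(s−b)(s−c)) = √(6.25·0.45·3.15·2.65) ≈ √23.4773 ≈ 4.84534
abc = 5.8·3.1·3.6 = 64.728
R = abc/(4·Area) ≈ 64.728/(4·4.84534) = 64.728/19.3814 ≈ 3.3397

R = 3.34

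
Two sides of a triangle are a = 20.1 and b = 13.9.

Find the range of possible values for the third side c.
Triangle inequality: |a − b| < c < a + b
|a − b| = |20.1 − 13.9| = 6.2
a + b = 20.1 + 13.9 = 34

6.2 < c < 34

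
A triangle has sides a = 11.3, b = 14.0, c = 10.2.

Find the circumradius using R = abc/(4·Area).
First find the area with Heron's formula.
s = (11.3 + 14.0 + 10.2)/2 = 17.75
Area = √(s(s−a)(s−b)(s−c)) = √(17.75·6.45·3.75·7.55) ≈ √3241.43 ≈ 56.9335
abc = 11.3·14.0·10.2 = 1613.64
R = abc/(4·Area) ≈ 1613.64/(4·56.9335) = 1613.64/227.734 ≈ 7.08563

R = 7.086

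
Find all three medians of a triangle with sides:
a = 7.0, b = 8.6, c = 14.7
Median formula: m_a = ½√(2b² + 2c² − a²) (and cyclically). a² = 49, b² = 73.96, c² = 216.09.
m_a = ½√(2·73.96 + 2·216.09 − 49) = ½√531.1 ≈ ½·23.0456 ≈ 11.5228
m_b = ½√(2·49 + 2·216.09 − 73.96) = ½√456.22 ≈ ½·21.3593 ≈ 10.6797
m_c = ½√(2·49 + 2·73.96 − 216.09) = ½√29.83 ≈ ½·5.46168 ≈ 2.73084

m_a = 11.52, m_b = 10.68, m_c = 2.731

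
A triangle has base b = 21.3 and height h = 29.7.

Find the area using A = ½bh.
A = ½·b·h = ½·21.3·29.7 = ½·632.61 = 316.305

Area = 316.305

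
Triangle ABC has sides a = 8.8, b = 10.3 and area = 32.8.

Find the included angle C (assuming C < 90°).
Area = ½·a·b·sin(C)  ⇒  sin(C) = 2·Area/(a·b) = 2·32.8/(8.8·10.3) = 65.6/90.64 ≈ 0.723742
C = arcsin(0.723742) ≈ 46.3643° (taking the acute solution since C < 90°)

C = 46.36°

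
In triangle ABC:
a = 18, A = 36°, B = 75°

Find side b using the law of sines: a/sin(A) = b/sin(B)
a/sin(A) = b/sin(B)  ⇒  b = a·sin(B)/sin(A) = 18·sin(75°)/sin(36°)
sin(75°) ≈ 0.965926, sin(36°) ≈ 0.587785
b ≈ 18·0.965926/0.587785 ≈ 17.3867/0.587785 ≈ 29.58

b = 29.58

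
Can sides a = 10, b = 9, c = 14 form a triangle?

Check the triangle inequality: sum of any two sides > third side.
a + b vs c: 10 + 9 = 19 > 14  ✓
a + c vs b: 10 + 14 = 24 > 9  ✓
b + c vs a: 9 + 14 = 23 > 10  ✓

Yes, triangle inequality satisfied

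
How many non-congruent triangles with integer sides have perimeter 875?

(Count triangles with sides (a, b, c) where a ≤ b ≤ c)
Let a ≤ b ≤ c with a + b + c = 875. The only binding inequality is a + b > c, i.e. 875 − c > c, so c < 875/2; and c ≥ 875/3 since c is the largest side.
So 292 ≤ c ≤ 437. For each c, b runs from ⌈(875 − c)/2⌉ up to c (then a = 875 − b − c satisfies 1 ≤ a ≤ b automatically), giving c − ⌈(875 − c)/2⌉ + 1 choices.
Summing over c: 1 + 3 + 4 + 6 + … + 217 + 219  (146 terms, c = 292, …, 437) = 16060
Check (closed form: nearest integer to p²/48 for even p, (p+3)²/48 for odd p): (875+3)²/48 = 878²/48 = 770884/48 ≈ 16060.08 → 16060

16060 triangles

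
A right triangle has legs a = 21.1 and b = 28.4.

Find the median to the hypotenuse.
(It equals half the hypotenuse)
Hypotenuse c = √(a² + b²) = √(445.21 + 806.56) = √1251.77 ≈ 35.3804
Median to hypotenuse = c/2 ≈ 35.3804/2 ≈ 17.6902

Median = 17.69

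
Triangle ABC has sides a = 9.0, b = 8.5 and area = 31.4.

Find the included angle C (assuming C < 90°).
Area = ½·a·b·sin(C)  ⇒  sin(C) = 2·Area/(a·b) = 2·31.4/(9.0·8.5) = 62.8/76.5 ≈ 0.820915
C = arcsin(0.820915) ≈ 55.1765° (taking the acute solution since C < 90°)

C = 55.18°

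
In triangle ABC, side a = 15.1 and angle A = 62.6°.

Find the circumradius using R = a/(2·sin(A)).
R = a/(2·sin(A)) = 15.1/(2·sin(62.6°))
sin(62.6°) ≈ 0.887815
R ≈ 15.1/(2·0.887815) = 15.1/1.77563 ≈ 8.50402

R = 8.504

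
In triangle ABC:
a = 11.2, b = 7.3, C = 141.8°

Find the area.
Two sides and the included angle (SAS): A = ½·a·b·sin(C) = ½·11.2·7.3·sin(141.8°)
sin(141.8°) ≈ 0.618408
A ≈ ½·81.76·0.618408 = 40.88·0.618408 ≈ 25.2805

Area = 25.28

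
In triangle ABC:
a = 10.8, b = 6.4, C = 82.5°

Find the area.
Two sides and the included angle (SAS): A = ½·a·b·sin(C) = ½·10.8·6.4·sin(82.5°)
sin(82.5°) ≈ 0.991445
A ≈ ½·69.12·0.991445 = 34.56·0.991445 ≈ 34.2643

Area = 34.26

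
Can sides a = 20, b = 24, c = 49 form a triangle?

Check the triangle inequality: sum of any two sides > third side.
a + b vs c: 20 + 24 = 44 ≤ 49  ✗
a + c vs b: 20 + 49 = 69 > 24  ✓
b + c vs a: 24 + 49 = 73 > 20  ✓

No: 20 + 24 = 44 is not > 49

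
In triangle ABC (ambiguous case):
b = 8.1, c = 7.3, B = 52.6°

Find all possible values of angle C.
b/sin(B) = c/sin(C)  ⇒  sin(C) = c·sin(B)/b = 7.3·sin(52.6°)/8.1
sin(52.6°) ≈ 0.794415
sin(C) ≈ 7.3·0.794415/8.1 ≈ 5.79923/8.1 ≈ 0.715954
Candidate 1: C₁ = arcsin(0.715954) ≈ 45.7214°  →  A = 180° − 52.6° − 45.7214° ≈ 81.6786° > 0, valid
Candidate 2: C₂ = 180° − C₁ ≈ 134.279°  →  A = 180° − 52.6° − 134.279° ≈ -6.8786° ≤ 0, not a valid triangle

C = 45.72° (one solution)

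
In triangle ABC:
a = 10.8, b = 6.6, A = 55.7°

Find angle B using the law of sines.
a/sin(A) = b/sin(B)  ⇒  sin(B) = b·sin(A)/a = 6.6·sin(55.7°)/10.8
sin(55.7°) ≈ 0.826098
sin(B) ≈ 6.6·0.826098/10.8 ≈ 5.45225/10.8 ≈ 0.504838
B = arcsin(0.504838) ≈ 30.3206°
(Since b ≤ a we need B ≤ A, so the obtuse alternative 180° − 30.3206° ≈ 149.679° is rejected.)

B = 30.32°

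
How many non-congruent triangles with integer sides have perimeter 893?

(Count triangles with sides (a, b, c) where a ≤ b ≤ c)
Let a ≤ b ≤ c with a + b + c = 893. The only binding inequality is a + b > c, i.e. 893 − c > c, so c < 893/2; and c ≥ 893/3 since c is the largest side.
So 298 ≤ c ≤ 446. For each c, b runs from ⌈(893 − c)/2⌉ up to c (then a = 893 − b − c satisfies 1 ≤ a ≤ b automatically), giving c − ⌈(893 − c)/2⌉ + 1 choices.
Summing over c: 1 + 3 + 4 + 6 + … + 222 + 223  (149 terms, c = 298, …, 446) = 16725
Check (closed form: nearest integer to p²/48 for even p, (p+3)²/48 for odd p): (893+3)²/48 = 896²/48 = 802816/48 ≈ 16725.33 → 16725

16725 triangles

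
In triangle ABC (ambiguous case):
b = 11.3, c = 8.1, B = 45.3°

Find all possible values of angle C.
b/sin(B) = c/sin(C)  ⇒  sin(C) = c·sin(B)/b = 8.1·sin(45.3°)/11.3
sin(45.3°) ≈ 0.710799
sin(C) ≈ 8.1·0.710799/11.3 ≈ 5.75748/11.3 ≈ 0.509511
Candidate 1: C₁ = arcsin(0.509511) ≈ 30.6313°  →  A = 180° − 45.3° − 30.6313° ≈ 104.069° > 0, valid
Candidate 2: C₂ = 180° − C₁ ≈ 149.369°  →  A = 180° − 45.3° − 149.369° ≈ -14.6687° ≤ 0, not a valid triangle

C = 30.63° (one solution)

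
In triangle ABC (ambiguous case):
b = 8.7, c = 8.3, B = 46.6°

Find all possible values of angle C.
b/sin(B) = c/sin(C)  ⇒  sin(C) = c·sin(B)/b = 8.3·sin(46.6°)/8.7
sin(46.6°) ≈ 0.726575
sin(C) ≈ 8.3·0.726575/8.7 ≈ 6.03057/8.7 ≈ 0.693169
Candidate 1: C₁ = arcsin(0.693169) ≈ 43.8815°  →  A = 180° − 46.6° − 43.8815° ≈ 89.5185° > 0, valid
Candidate 2: C₂ = 180° − C₁ ≈ 136.119°  →  A = 180° − 46.6° − 136.119° ≈ -2.7185° ≤ 0, not a valid triangle

C = 43.88° (one solution)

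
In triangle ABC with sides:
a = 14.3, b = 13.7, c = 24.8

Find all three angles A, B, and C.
Law of cosines for each angle (a² = 204.49, b² = 187.69, c² = 615.04):
cos(A) = (b² + c² − a²)/(2bc) = (187.69 + 615.04 − 204.49)/(2·13.7·24.8) = 598.24/679.52 ≈ 0.880386  ⇒  A ≈ 28.311°
cos(B) = (a² + c² − b²)/(2ac) = (204.49 + 615.04 − 187.69)/(2·14.3·24.8) = 631.84/709.28 ≈ 0.890819  ⇒  B ≈ 27.0237°
cos(C) = (a² + b² − c²)/(2ab) = (204.49 + 187.69 − 615.04)/(2·14.3·13.7) = -222.86/391.82 ≈ -0.568782  ⇒  C ≈ 124.665°
Check: A + B + C ≈ 180°

A = 28.31°, B = 27.02°, C = 124.7°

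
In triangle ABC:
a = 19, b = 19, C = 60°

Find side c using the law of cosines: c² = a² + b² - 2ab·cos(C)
c² = 19² + 19² − 2·19·19·cos(60°)
cos(60°) ≈ 0.5
c² ≈ 361 + 361 − 722·(0.5) ≈ 722 − 361 ≈ 361
c ≈ √361 ≈ 19

c = 19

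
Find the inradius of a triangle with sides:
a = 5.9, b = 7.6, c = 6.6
r = Area/s where s is the semi-perimeter.
s = (5.9 + 7.6 + 6.6)/2 = 20.1/2 = 10.05
Area = √(s(s−a)(s−b)(s−c)) = √(10.05·4.15·2.45·3.45) ≈ √352.533 ≈ 18.7759
r ≈ 18.7759/10.05 ≈ 1.86824

r = 1.868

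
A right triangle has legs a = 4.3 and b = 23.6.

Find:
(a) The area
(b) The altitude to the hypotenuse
(a) The legs are perpendicular, so Area = ½·a·b = ½·4.3·23.6 = ½·101.48 = 50.74
(b) Hypotenuse c = √(a² + b²) = √(18.49 + 556.96) = √575.45 ≈ 23.9885
    Area = ½·c·h_c  ⇒  h_c = 2·Area/c = 101.48/23.9885 ≈ 4.23035

Area = 50.74, h_c = 4.23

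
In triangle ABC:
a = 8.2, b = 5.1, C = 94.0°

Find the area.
Two sides and the included angle (SAS): A = ½·a·b·sin(C) = ½·8.2·5.1·sin(94.0°)
sin(94.0°) ≈ 0.997564
A ≈ ½·41.82·0.997564 = 20.91·0.997564 ≈ 20.8591

Area = 20.86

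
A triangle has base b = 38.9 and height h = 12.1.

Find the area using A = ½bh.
A = ½·b·h = ½·38.9·12.1 = ½·470.69 = 235.345

Area = 235.345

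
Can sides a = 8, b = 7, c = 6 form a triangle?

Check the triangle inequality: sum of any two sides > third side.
a + b vs c: 8 + 7 = 15 > 6  ✓
a + c vs b: 8 + 6 = 14 > 7  ✓
b + c vs a: 7 + 6 = 13 > 8  ✓

Yes, triangle inequality satisfied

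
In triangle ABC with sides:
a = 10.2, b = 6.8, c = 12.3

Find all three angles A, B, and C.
Law of cosines for each angle (a² = 104.04, b² = 46.24, c² = 151.29):
cos(A) = (b² + c² − a²)/(2bc) = (46.24 + 151.29 − 104.04)/(2·6.8·12.3) = 93.49/167.28 ≈ 0.558883  ⇒  A ≈ 56.0214°
cos(B) = (a² + c² − b²)/(2ac) = (104.04 + 151.29 − 46.24)/(2·10.2·12.3) = 209.09/250.92 ≈ 0.833293  ⇒  B ≈ 33.5614°
cos(C) = (a² + b² − c²)/(2ab) = (104.04 + 46.24 − 151.29)/(2·10.2·6.8) = -1.01/138.72 ≈ -0.00728085  ⇒  C ≈ 90.4172°
Check: A + B + C ≈ 180°

A = 56.02°, B = 33.56°, C = 90.42°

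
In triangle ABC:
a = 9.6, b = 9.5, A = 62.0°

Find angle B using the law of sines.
a/sin(A) = b/sin(B)  ⇒  sin(B) = b·sin(A)/a = 9.5·sin(62.0°)/9.6
sin(62.0°) ≈ 0.882948
sin(B) ≈ 9.5·0.882948/9.6 ≈ 8.388/9.6 ≈ 0.87375
B = arcsin(0.87375) ≈ 60.8974°
(Since b ≤ a we need B ≤ A, so the obtuse alternative 180° − 60.8974° ≈ 119.103° is rejected.)

B = 60.9°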